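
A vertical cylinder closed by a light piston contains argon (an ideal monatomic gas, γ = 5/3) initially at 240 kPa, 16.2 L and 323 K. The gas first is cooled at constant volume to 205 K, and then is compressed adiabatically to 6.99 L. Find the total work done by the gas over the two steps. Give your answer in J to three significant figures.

W_total ≈ -2780 J

Step 1 (isochoric): W = 0 (constant volume).
After step 1: P = 152.3 kPa (V unchanged).
Step 2 (adiabatic): W = (P₁V₁ − P₂V₂)/(γ−1) = (2468 − 4322)/0.667 = -2781 J.
W_total = 0 − 2781 = -2781 J.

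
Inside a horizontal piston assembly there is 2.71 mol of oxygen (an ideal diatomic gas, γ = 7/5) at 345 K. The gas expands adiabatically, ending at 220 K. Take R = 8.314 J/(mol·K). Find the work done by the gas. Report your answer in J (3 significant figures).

Adiabatic ⇒ Q = 0, so W_by = −ΔU = nCᵥ(T₁ − T₂).
Cᵥ = 5R/2 = 20.79 J/(mol·K).
W = (2.71)(20.79)(345 − 220) = 7041 J.

W ≈ 7040 J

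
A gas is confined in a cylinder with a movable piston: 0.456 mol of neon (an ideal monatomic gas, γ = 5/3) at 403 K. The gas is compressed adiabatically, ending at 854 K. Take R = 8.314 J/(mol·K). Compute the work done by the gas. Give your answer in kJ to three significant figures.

W ≈ -2.56 kJ

Adiabatic ⇒ Q = 0, so W_by = −ΔU = nCᵥ(T₁ − T₂).
Cᵥ = 3R/2 = 12.47 J/(mol·K).
W = (0.456)(12.47)(403 − 854) = -2565 J.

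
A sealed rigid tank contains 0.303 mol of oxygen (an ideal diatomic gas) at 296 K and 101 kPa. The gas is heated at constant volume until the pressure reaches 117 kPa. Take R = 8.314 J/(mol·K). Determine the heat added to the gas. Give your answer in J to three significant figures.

Constant volume ⇒ W = 0, so Q = ΔU = nCᵥΔT with Cᵥ = 5R/2 = 20.79 J/(mol·K).
At constant V, T₂/T₁ = P₂/P₁ ⇒ ΔT = T₁(P₂/P₁ − 1) = 296·(117/101 − 1) = 46.89 K.
ΔU = (0.303)(20.79)(46.89) = 295.3 J.

Q ≈ 295 J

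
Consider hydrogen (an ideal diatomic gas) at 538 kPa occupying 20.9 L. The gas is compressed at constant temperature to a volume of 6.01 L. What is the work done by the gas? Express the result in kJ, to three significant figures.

Isothermal: W = nRT ln(V₂/V₁) = P₁V₁ ln(V₂/V₁).
P₁V₁ = (538 kPa)(20.9 L) = 11244 J.
W = 11244 × ln(6.01/20.9) = 11244 × -1.246
W_by_gas = -14014 J.

W ≈ -14.0 kJ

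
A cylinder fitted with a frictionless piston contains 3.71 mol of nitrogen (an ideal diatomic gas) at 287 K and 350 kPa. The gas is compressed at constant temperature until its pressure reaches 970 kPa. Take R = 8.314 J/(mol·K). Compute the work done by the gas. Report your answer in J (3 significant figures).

Isothermal process: W = nRT ln(V₂/V₁) = nRT ln(P₁/P₂).
W = (3.71)(8.314)(287) × ln(350/970)
  = 8852 × ln(0.3608) = 8852 × -1.019
W_by_gas = -9024 J.

W ≈ -9020 J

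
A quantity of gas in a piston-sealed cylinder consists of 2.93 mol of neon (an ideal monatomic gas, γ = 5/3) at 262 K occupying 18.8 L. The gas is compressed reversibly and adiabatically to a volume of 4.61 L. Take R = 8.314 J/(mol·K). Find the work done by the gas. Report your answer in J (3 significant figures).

Adiabatic: TV^(γ−1) = const with γ = 5/3.
T₂ = T₁ (V₁/V₂)^(γ−1) = 262 × (18.8/4.61)^0.667 = 262 × 2.553 = 668.8 K.
W_by = nCᵥ(T₁ − T₂) = (2.93)(12.47)(262 − 668.8) = -14863 J.

W ≈ -14900 J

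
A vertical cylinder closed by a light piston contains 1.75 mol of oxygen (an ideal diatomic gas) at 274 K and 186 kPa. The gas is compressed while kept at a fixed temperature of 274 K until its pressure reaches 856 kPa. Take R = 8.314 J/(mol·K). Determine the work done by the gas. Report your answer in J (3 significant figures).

W ≈ -6090 J

Isothermal process: W = nRT ln(V₂/V₁) = nRT ln(P₁/P₂).
W = (1.75)(8.314)(274) × ln(186/856)
  = 3987 × ln(0.2173) = 3987 × -1.527
W_by_gas = -6086 J.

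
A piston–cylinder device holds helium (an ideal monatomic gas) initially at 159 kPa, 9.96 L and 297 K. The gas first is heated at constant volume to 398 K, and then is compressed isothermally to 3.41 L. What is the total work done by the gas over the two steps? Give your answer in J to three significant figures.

W_total ≈ -2270 J

Step 1 (isochoric): W = 0 (constant volume).
After step 1: P = 213.1 kPa (V unchanged).
Step 2 (isothermal): W = P₁V₁ ln(V₂/V₁) = (2122) ln(3.41/9.96) = -2275 J.
W_total = 0 − 2275 = -2275 J.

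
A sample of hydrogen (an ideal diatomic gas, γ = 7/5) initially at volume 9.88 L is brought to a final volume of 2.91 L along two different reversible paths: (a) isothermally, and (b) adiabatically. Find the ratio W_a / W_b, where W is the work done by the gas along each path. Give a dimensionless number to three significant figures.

Path (a) isothermal: W = P₁V₁ ln(V₂/V₁) → W_a/(P₁V₁) = -1.222.
Path (b) adiabatic: W = P₁V₁(1 − (V₁/V₂)^(γ−1))/(γ−1) → W_b/(P₁V₁) = -1.576.
W_a / W_b = -1.222 / -1.576 = 0.7754.

W_a / W_b ≈ 0.775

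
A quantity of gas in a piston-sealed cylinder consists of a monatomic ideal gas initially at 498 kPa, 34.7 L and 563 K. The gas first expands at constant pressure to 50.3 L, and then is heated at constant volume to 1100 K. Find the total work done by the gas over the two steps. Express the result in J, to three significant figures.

Step 1 (isobaric): W = PΔV = (498 kPa)(50.3 − 34.7 L) = 7769 J.
Step 2 (isochoric): W = 0 (constant volume).
W_total = 7769 + 0 = 7769 J.

W_total ≈ 7770 J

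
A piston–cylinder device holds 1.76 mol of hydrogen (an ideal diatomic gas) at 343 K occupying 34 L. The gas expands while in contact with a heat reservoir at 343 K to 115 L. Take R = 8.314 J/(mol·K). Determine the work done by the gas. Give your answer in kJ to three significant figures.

Isothermal: W = nRT ln(V₂/V₁).
W = (1.76)(8.314)(343) × ln(115/34)
  = 5019 × 1.219
W_by_gas = 6116 J.

W ≈ 6.12 kJ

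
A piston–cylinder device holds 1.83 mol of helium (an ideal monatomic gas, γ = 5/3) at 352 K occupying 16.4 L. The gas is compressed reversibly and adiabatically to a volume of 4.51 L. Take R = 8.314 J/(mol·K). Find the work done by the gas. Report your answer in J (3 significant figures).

Adiabatic: TV^(γ−1) = const with γ = 5/3.
T₂ = T₁ (V₁/V₂)^(γ−1) = 352 × (16.4/4.51)^0.667 = 352 × 2.365 = 832.4 K.
W_by = nCᵥ(T₁ − T₂) = (1.83)(12.47)(352 − 832.4) = -10963 J.

W ≈ -11000 J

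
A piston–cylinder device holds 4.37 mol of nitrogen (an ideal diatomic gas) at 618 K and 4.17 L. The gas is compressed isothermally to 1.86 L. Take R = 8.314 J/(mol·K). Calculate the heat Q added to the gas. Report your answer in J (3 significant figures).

Q ≈ -18100 J

Isothermal ⇒ ΔU = 0, so Q = W = nRT ln(V₂/V₁).
Q = (4.37)(8.314)(618) ln(1.86/4.17) = 22453 × -0.8073 = -18127 J.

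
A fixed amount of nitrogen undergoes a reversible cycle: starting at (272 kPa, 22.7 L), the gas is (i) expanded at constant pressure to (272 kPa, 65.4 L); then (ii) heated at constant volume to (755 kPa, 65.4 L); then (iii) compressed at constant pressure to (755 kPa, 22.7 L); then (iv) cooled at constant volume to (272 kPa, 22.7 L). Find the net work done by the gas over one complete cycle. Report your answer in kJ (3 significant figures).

W_net ≈ -20.6 kJ

Constant-volume legs do no work.
W(i) = (272)(65.4 − 22.7) = 11614 J; W(iii) = (755)(22.7 − 65.4) = -32239 J.
W_net = 11614 − 32239 = -20624 J (the counter-clockwise enclosed area).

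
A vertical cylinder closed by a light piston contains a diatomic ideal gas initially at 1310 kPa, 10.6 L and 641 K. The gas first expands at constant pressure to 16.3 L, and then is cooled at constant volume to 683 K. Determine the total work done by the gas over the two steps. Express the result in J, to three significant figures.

Step 1 (isobaric): W = PΔV = (1310 kPa)(16.3 − 10.6 L) = 7467 J.
Step 2 (isochoric): W = 0 (constant volume).
W_total = 7467 + 0 = 7467 J.

W_total ≈ 7470 J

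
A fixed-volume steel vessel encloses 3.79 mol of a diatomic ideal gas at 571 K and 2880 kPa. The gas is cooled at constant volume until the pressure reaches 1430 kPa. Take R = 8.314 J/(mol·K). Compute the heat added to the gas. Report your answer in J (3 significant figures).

Constant volume ⇒ W = 0, so Q = ΔU = nCᵥΔT with Cᵥ = 5R/2 = 20.79 J/(mol·K).
At constant V, T₂/T₁ = P₂/P₁ ⇒ ΔT = T₁(P₂/P₁ − 1) = 571·(1430/2880 − 1) = -287.5 K.
ΔU = (3.79)(20.79)(-287.5) = -22646 J.

Q ≈ -22600 J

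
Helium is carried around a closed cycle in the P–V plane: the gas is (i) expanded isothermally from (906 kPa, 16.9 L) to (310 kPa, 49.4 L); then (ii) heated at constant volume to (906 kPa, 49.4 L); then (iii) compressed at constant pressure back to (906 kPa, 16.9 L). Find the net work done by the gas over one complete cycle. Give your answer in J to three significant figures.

Leg (i): W = PᵢVᵢ ln(V_f/Vᵢ) = (15311) ln(49.4/16.9) = 16424 J.
Leg (ii): W = 0.
Leg (iii): W = PΔV = (906)(16.9 − 49.4) = -29445 J.
W_net = 16424 − 29445 = -13021 J.

W_net ≈ -13000 J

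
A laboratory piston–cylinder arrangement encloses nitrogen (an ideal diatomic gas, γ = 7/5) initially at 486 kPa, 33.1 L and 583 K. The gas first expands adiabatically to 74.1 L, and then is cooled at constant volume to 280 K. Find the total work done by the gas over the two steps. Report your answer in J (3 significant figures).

Step 1 (adiabatic): W = (P₁V₁ − P₂V₂)/(γ−1) = (16087 − 11654)/0.4 = 11082 J.
Step 2 (isochoric): W = 0 (constant volume).
W_total = 11082 + 0 = 11082 J.

W_total ≈ 11100 J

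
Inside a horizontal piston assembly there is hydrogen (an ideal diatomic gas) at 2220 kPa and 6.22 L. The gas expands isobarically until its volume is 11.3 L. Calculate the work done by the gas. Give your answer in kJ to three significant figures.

Isobaric: W = P ΔV.
W = (2220 kPa)(11.3 − 6.22 L) = (2220)(5.08) = 11278 J.

W ≈ 11.3 kJ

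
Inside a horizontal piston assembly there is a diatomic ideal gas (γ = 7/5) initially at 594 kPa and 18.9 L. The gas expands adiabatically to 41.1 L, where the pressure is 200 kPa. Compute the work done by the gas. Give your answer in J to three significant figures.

Adiabatic: W = (P₁V₁ − P₂V₂)/(γ − 1) with γ = 7/5.
P₁V₁ = 11227 J, P₂V₂ = 8220 J.
W = (11227 − 8220) / 0.4 = 7516 J.

W ≈ 7520 J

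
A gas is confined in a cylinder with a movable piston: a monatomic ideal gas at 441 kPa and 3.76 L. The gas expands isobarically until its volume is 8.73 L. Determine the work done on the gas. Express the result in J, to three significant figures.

W ≈ -2190 J

Isobaric: W = P ΔV.
W = (441 kPa)(8.73 − 3.76 L) = (441)(4.97) = 2192 J.
Work on gas = −W_by = -2192 J.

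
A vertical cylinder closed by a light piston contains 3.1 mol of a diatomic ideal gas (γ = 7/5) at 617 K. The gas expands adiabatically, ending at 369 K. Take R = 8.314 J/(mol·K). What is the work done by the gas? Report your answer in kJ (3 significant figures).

W ≈ 16.0 kJ

Adiabatic ⇒ Q = 0, so W_by = −ΔU = nCᵥ(T₁ − T₂).
Cᵥ = 5R/2 = 20.79 J/(mol·K).
W = (3.1)(20.79)(617 − 369) = 15980 J.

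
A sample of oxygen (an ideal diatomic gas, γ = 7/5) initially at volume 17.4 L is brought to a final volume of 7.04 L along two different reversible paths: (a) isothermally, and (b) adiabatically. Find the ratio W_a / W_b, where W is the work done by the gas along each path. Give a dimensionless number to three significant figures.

Path (a) isothermal: W = P₁V₁ ln(V₂/V₁) → W_a/(P₁V₁) = -0.9049.
Path (b) adiabatic: W = P₁V₁(1 − (V₁/V₂)^(γ−1))/(γ−1) → W_b/(P₁V₁) = -1.09.
W_a / W_b = -0.9049 / -1.09 = 0.8299.

W_a / W_b ≈ 0.830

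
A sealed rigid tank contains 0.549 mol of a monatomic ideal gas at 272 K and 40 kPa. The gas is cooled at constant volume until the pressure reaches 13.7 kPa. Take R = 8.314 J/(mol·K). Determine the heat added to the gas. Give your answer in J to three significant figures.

Constant volume ⇒ W = 0, so Q = ΔU = nCᵥΔT with Cᵥ = 3R/2 = 12.47 J/(mol·K).
At constant V, T₂/T₁ = P₂/P₁ ⇒ ΔT = T₁(P₂/P₁ − 1) = 272·(13.7/40 − 1) = -178.8 K.
ΔU = (0.549)(12.47)(-178.8) = -1224 J.

Q ≈ -1220 J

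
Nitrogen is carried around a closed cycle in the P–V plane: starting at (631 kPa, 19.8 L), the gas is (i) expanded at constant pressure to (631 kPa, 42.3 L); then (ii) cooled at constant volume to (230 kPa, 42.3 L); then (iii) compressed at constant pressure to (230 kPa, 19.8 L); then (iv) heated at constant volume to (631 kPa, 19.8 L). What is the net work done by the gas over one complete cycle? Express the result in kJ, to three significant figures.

W_net ≈ 9.02 kJ

Constant-volume legs do no work.
W(i) = (631)(42.3 − 19.8) = 14197 J; W(iii) = (230)(19.8 − 42.3) = -5175 J.
W_net = 14197 − 5175 = 9022 J (the clockwise enclosed area).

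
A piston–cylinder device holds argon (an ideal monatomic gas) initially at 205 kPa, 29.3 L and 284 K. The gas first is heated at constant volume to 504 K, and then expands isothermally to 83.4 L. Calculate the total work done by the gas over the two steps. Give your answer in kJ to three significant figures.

W_total ≈ 11.2 kJ

Step 1 (isochoric): W = 0 (constant volume).
After step 1: P = 363.8 kPa (V unchanged).
Step 2 (isothermal): W = P₁V₁ ln(V₂/V₁) = (10659) ln(83.4/29.3) = 11150 J.
W_total = 0 + 11150 = 11150 J.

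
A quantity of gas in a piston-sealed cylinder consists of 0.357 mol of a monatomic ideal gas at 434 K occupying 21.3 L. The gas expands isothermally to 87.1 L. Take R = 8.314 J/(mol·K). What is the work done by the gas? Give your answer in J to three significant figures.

Isothermal: W = nRT ln(V₂/V₁).
W = (0.357)(8.314)(434) × ln(87.1/21.3)
  = 1288 × 1.408
W_by_gas = 1814 J.

W ≈ 1810 J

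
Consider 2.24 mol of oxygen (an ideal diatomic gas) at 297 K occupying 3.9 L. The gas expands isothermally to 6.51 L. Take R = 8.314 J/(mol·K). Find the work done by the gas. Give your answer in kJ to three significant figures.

Isothermal: W = nRT ln(V₂/V₁).
W = (2.24)(8.314)(297) × ln(6.51/3.9)
  = 5531 × 0.5124
W_by_gas = 2834 J.

W ≈ 2.83 kJ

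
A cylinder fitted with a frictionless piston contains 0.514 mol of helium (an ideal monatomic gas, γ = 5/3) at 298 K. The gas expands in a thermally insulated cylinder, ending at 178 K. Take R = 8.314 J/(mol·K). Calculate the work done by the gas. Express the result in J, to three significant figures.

W ≈ 769 J

Adiabatic ⇒ Q = 0, so W_by = −ΔU = nCᵥ(T₁ − T₂).
Cᵥ = 3R/2 = 12.47 J/(mol·K).
W = (0.514)(12.47)(298 − 178) = 769.2 J.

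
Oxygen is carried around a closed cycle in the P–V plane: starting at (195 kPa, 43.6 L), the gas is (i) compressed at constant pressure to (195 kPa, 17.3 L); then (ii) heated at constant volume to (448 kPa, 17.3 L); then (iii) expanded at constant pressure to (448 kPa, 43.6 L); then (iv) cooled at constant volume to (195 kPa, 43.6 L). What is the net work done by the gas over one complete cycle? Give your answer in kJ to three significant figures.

W_net ≈ 6.65 kJ

Constant-volume legs do no work.
W(i) = (195)(17.3 − 43.6) = -5128 J; W(iii) = (448)(43.6 − 17.3) = 11782 J.
W_net = -5128 + 11782 = 6654 J (the clockwise enclosed area).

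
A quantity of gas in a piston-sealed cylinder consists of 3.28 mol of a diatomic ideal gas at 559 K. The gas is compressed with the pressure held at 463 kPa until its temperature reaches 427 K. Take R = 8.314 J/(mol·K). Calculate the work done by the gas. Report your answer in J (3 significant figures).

Isobaric: W = P ΔV = nR ΔT.
W = (3.28)(8.314)(427 − 559) = -3600 J.

W ≈ -3600 J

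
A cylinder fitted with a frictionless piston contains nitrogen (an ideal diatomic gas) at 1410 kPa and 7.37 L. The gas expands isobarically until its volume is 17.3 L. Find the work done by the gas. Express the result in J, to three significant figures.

Isobaric: W = P ΔV.
W = (1410 kPa)(17.3 − 7.37 L) = (1410)(9.93) = 14001 J.

W ≈ 14000 J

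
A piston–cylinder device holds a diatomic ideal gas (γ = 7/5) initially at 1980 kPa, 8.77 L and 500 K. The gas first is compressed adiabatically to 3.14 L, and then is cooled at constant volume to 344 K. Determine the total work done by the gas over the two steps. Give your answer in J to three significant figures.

W_total ≈ -22100 J

Step 1 (adiabatic): W = (P₁V₁ − P₂V₂)/(γ−1) = (17365 − 26187)/0.4 = -22057 J.
Step 2 (isochoric): W = 0 (constant volume).
W_total = -22057 + 0 = -22057 J.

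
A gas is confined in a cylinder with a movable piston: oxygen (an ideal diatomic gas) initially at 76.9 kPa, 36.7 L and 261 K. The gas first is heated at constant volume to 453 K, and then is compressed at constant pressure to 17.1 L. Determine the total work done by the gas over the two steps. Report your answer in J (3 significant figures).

Step 1 (isochoric): W = 0 (constant volume).
After step 1: P = 133.5 kPa (V unchanged).
Step 2 (isobaric): W = PΔV = (133.5 kPa)(17.1 − 36.7 L) = -2616 J.
W_total = 0 − 2616 = -2616 J.

W_total ≈ -2620 J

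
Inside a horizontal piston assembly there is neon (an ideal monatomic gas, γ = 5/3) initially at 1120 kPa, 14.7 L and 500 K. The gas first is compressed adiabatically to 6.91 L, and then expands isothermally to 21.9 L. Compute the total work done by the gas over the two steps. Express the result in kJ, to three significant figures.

Step 1 (adiabatic): W = (P₁V₁ − P₂V₂)/(γ−1) = (16464 − 27233)/0.667 = -16153 J.
After step 1: P = 3941 kPa, V = 6.91 L, T = 827 K.
Step 2 (isothermal): W = P₁V₁ ln(V₂/V₁) = (27233) ln(21.9/6.91) = 31414 J.
W_total = -16153 + 31414 = 15260 J.

W_total ≈ 15.3 kJ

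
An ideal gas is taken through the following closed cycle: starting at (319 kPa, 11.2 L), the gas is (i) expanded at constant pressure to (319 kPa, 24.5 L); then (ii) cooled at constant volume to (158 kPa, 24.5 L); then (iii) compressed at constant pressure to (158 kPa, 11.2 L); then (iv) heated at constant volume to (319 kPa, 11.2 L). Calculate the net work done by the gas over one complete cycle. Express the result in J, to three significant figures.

W_net ≈ 2140 J

Constant-volume legs do no work.
W(i) = (319)(24.5 − 11.2) = 4243 J; W(iii) = (158)(11.2 − 24.5) = -2101 J.
W_net = 4243 − 2101 = 2141 J (the clockwise enclosed area).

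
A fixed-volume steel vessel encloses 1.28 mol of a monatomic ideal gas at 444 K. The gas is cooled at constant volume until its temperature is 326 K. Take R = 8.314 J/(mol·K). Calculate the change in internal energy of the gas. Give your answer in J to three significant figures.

ΔU ≈ -1880 J

Constant volume ⇒ W = 0, so Q = ΔU = nCᵥΔT with Cᵥ = 3R/2 = 12.47 J/(mol·K).
ΔU = (1.28)(12.47)(326 − 444) = -1884 J.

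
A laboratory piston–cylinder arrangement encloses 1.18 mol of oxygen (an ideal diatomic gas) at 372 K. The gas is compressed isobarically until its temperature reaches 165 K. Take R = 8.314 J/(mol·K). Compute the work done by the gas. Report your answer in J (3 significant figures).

Isobaric: W = P ΔV = nR ΔT.
W = (1.18)(8.314)(165 − 372) = -2031 J.

W ≈ -2030 J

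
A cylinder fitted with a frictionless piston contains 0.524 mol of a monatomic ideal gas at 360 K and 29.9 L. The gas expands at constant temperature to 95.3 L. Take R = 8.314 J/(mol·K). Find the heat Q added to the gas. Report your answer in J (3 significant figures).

Q ≈ 1820 J

Isothermal ⇒ ΔU = 0, so Q = W = nRT ln(V₂/V₁).
Q = (0.524)(8.314)(360) ln(95.3/29.9) = 1568 × 1.159 = 1818 J.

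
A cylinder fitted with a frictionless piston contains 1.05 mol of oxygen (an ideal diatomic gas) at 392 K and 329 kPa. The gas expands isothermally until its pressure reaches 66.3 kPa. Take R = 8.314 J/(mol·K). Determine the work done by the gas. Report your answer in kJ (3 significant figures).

Isothermal process: W = nRT ln(V₂/V₁) = nRT ln(P₁/P₂).
W = (1.05)(8.314)(392) × ln(329/66.3)
  = 3422 × ln(4.962) = 3422 × 1.602
W_by_gas = 5482 J.

W ≈ 5.48 kJ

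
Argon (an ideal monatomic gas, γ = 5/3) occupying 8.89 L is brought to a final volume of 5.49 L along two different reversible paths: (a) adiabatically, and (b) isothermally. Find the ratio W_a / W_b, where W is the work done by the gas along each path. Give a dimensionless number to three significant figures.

W_a / W_b ≈ 1.18

Path (a) adiabatic: W = P₁V₁(1 − (V₁/V₂)^(γ−1))/(γ−1) → W_a/(P₁V₁) = -0.5684.
Path (b) isothermal: W = P₁V₁ ln(V₂/V₁) → W_b/(P₁V₁) = -0.482.
W_a / W_b = -0.5684 / -0.482 = 1.179.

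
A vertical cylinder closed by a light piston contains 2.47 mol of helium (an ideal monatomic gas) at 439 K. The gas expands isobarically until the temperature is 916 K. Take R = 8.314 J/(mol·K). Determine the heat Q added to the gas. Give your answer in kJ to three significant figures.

Q ≈ 24.5 kJ

Isobaric: W = nRΔT = (2.47)(8.314)(477) = 9795 J.
ΔU = nCᵥΔT with Cᵥ = 3R/2: ΔU = (2.47)(12.47)(477) = 14693 J.
Q = ΔU + W = 14693 + 9795 = 24489 J.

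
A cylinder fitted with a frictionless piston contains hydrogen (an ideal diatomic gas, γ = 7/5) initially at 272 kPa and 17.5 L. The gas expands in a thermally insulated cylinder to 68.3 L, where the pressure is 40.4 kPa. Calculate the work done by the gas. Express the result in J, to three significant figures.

W ≈ 5000 J

Adiabatic: W = (P₁V₁ − P₂V₂)/(γ − 1) with γ = 7/5.
P₁V₁ = 4760 J, P₂V₂ = 2759 J.
W = (4760 − 2759) / 0.4 = 5002 J.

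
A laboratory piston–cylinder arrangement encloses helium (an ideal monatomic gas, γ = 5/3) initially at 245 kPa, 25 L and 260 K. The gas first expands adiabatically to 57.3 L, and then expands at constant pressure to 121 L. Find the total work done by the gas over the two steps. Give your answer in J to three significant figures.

Step 1 (adiabatic): W = (P₁V₁ − P₂V₂)/(γ−1) = (6125 − 3523)/0.667 = 3902 J.
After step 1: P = 61.49 kPa, V = 57.3 L, T = 149.6 K.
Step 2 (isobaric): W = PΔV = (61.49 kPa)(121 − 57.3 L) = 3917 J.
W_total = 3902 + 3917 = 7819 J.

W_total ≈ 7820 J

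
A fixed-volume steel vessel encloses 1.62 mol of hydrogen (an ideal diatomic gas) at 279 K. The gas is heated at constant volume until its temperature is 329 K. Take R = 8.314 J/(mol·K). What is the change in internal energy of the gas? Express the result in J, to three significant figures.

Constant volume ⇒ W = 0, so Q = ΔU = nCᵥΔT with Cᵥ = 5R/2 = 20.79 J/(mol·K).
ΔU = (1.62)(20.79)(329 − 279) = 1684 J.

ΔU ≈ 1680 J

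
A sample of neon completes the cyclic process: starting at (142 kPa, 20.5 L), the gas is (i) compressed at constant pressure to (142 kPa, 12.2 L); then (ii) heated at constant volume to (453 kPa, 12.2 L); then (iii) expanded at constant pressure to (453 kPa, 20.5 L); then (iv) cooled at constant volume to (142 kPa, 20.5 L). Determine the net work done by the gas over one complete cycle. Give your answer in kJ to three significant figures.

W_net ≈ 2.58 kJ

Constant-volume legs do no work.
W(i) = (142)(12.2 − 20.5) = -1179 J; W(iii) = (453)(20.5 − 12.2) = 3760 J.
W_net = -1179 + 3760 = 2581 J (the clockwise enclosed area).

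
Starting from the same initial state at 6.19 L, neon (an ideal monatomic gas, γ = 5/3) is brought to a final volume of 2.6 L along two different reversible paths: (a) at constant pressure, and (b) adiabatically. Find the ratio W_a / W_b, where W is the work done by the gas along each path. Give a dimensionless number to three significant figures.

W_a / W_b ≈ 0.494

Path (a) isobaric: W = P₁(V₂ − V₁) → W_a/(P₁V₁) = -0.58.
Path (b) adiabatic: W = P₁V₁(1 − (V₁/V₂)^(γ−1))/(γ−1) → W_b/(P₁V₁) = -1.174.
W_a / W_b = -0.58 / -1.174 = 0.4938.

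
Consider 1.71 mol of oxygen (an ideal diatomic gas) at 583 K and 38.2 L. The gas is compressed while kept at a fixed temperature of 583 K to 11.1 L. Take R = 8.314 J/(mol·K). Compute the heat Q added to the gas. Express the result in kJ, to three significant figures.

Isothermal ⇒ ΔU = 0, so Q = W = nRT ln(V₂/V₁).
Q = (1.71)(8.314)(583) ln(11.1/38.2) = 8288 × -1.236 = -10244 J.

Q ≈ -10.2 kJ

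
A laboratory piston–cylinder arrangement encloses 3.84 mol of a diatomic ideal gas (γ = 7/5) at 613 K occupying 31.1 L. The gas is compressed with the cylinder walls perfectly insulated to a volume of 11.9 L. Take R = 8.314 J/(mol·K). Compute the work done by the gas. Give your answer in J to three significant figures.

Adiabatic: TV^(γ−1) = const with γ = 7/5.
T₂ = T₁ (V₁/V₂)^(γ−1) = 613 × (31.1/11.9)^0.4 = 613 × 1.469 = 900.2 K.
W_by = nCᵥ(T₁ − T₂) = (3.84)(20.79)(613 − 900.2) = -22924 J.

W ≈ -22900 J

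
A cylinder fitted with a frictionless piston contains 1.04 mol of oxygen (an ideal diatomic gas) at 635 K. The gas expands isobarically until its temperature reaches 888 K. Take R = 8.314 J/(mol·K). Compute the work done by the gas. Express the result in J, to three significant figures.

W ≈ 2190 J

Isobaric: W = P ΔV = nR ΔT.
W = (1.04)(8.314)(888 − 635) = 2188 J.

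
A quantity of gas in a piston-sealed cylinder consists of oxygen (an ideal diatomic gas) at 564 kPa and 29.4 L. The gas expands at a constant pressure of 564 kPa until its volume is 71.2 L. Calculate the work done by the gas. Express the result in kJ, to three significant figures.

Isobaric: W = P ΔV.
W = (564 kPa)(71.2 − 29.4 L) = (564)(41.8) = 23575 J.

W ≈ 23.6 kJ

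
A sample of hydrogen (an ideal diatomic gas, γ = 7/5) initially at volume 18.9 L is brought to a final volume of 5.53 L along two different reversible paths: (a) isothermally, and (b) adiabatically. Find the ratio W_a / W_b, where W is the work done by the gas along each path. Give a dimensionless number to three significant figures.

W_a / W_b ≈ 0.774

Path (a) isothermal: W = P₁V₁ ln(V₂/V₁) → W_a/(P₁V₁) = -1.229.
Path (b) adiabatic: W = P₁V₁(1 − (V₁/V₂)^(γ−1))/(γ−1) → W_b/(P₁V₁) = -1.587.
W_a / W_b = -1.229 / -1.587 = 0.7743.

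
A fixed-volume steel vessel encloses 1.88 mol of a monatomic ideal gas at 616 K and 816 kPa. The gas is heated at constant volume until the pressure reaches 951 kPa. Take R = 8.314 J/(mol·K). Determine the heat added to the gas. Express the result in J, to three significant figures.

Constant volume ⇒ W = 0, so Q = ΔU = nCᵥΔT with Cᵥ = 3R/2 = 12.47 J/(mol·K).
At constant V, T₂/T₁ = P₂/P₁ ⇒ ΔT = T₁(P₂/P₁ − 1) = 616·(951/816 − 1) = 101.9 K.
ΔU = (1.88)(12.47)(101.9) = 2389 J.

Q ≈ 2390 J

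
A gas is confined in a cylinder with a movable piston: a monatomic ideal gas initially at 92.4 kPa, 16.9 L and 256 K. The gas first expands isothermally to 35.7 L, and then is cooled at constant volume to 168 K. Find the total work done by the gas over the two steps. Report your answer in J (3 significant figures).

Step 1 (isothermal): W = P₁V₁ ln(V₂/V₁) = (1562) ln(35.7/16.9) = 1168 J.
Step 2 (isochoric): W = 0 (constant volume).
W_total = 1168 + 0 = 1168 J.

W_total ≈ 1170 J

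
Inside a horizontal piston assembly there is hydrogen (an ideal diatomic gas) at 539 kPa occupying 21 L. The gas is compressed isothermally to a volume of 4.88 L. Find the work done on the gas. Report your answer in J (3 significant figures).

W ≈ 16500 J

Isothermal: W = nRT ln(V₂/V₁) = P₁V₁ ln(V₂/V₁).
P₁V₁ = (539 kPa)(21 L) = 11319 J.
W = 11319 × ln(4.88/21) = 11319 × -1.459
W_by_gas = -16519 J; work on gas = −W_by = 16519 J.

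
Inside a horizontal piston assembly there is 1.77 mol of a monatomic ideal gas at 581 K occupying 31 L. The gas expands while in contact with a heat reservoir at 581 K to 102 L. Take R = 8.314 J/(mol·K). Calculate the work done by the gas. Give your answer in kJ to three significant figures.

Isothermal: W = nRT ln(V₂/V₁).
W = (1.77)(8.314)(581) × ln(102/31)
  = 8550 × 1.191
W_by_gas = 10183 J.

W ≈ 10.2 kJ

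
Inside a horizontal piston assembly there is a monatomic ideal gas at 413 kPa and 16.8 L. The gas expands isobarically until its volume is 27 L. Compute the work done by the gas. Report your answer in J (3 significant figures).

W ≈ 4210 J

Isobaric: W = P ΔV.
W = (413 kPa)(27 − 16.8 L) = (413)(10.2) = 4213 J.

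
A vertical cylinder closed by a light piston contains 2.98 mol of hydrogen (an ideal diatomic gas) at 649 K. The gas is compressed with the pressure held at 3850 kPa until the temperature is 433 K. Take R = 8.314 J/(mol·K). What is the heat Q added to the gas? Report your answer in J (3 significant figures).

Isobaric: W = nRΔT = (2.98)(8.314)(-216) = -5352 J.
ΔU = nCᵥΔT with Cᵥ = 5R/2: ΔU = (2.98)(20.79)(-216) = -13379 J.
Q = ΔU + W = -13379 − 5352 = -18730 J.

Q ≈ -18700 J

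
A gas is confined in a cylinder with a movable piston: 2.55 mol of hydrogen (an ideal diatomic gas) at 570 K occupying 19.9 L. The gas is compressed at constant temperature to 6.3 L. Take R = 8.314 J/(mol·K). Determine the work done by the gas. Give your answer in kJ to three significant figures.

Isothermal: W = nRT ln(V₂/V₁).
W = (2.55)(8.314)(570) × ln(6.3/19.9)
  = 12084 × -1.15
W_by_gas = -13899 J.

W ≈ -13.9 kJ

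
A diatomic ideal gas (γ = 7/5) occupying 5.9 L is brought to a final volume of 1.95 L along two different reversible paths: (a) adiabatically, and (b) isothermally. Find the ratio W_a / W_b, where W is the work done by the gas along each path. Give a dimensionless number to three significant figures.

Path (a) adiabatic: W = P₁V₁(1 − (V₁/V₂)^(γ−1))/(γ−1) → W_a/(P₁V₁) = -1.393.
Path (b) isothermal: W = P₁V₁ ln(V₂/V₁) → W_b/(P₁V₁) = -1.107.
W_a / W_b = -1.393 / -1.107 = 1.258.

W_a / W_b ≈ 1.26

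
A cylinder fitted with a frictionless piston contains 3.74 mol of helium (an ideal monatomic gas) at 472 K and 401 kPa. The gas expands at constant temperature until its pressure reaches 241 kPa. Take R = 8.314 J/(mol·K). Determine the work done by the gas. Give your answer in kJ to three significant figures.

W ≈ 7.47 kJ

Isothermal process: W = nRT ln(V₂/V₁) = nRT ln(P₁/P₂).
W = (3.74)(8.314)(472) × ln(401/241)
  = 14677 × ln(1.664) = 14677 × 0.5092
W_by_gas = 7473 J.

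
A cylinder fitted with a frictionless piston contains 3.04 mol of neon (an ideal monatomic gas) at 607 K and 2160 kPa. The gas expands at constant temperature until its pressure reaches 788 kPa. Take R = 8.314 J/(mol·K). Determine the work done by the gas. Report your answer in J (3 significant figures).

Isothermal process: W = nRT ln(V₂/V₁) = nRT ln(P₁/P₂).
W = (3.04)(8.314)(607) × ln(2160/788)
  = 15342 × ln(2.741) = 15342 × 1.008
W_by_gas = 15470 J.

W ≈ 15500 J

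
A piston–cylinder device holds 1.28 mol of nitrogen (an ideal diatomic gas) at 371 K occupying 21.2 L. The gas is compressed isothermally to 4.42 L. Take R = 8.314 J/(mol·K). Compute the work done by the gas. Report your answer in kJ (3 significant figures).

W ≈ -6.19 kJ

Isothermal: W = nRT ln(V₂/V₁).
W = (1.28)(8.314)(371) × ln(4.42/21.2)
  = 3948 × -1.568
W_by_gas = -6190 J.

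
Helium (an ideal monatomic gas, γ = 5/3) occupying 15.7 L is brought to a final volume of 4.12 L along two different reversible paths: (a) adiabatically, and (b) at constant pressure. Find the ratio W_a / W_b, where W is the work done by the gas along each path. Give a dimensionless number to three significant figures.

Path (a) adiabatic: W = P₁V₁(1 − (V₁/V₂)^(γ−1))/(γ−1) → W_a/(P₁V₁) = -2.16.
Path (b) isobaric: W = P₁(V₂ − V₁) → W_b/(P₁V₁) = -0.7376.
W_a / W_b = -2.16 / -0.7376 = 2.928.

W_a / W_b ≈ 2.93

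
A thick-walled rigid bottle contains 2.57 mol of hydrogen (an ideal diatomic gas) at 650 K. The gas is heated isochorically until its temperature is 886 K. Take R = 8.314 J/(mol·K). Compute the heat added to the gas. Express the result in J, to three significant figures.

Constant volume ⇒ W = 0, so Q = ΔU = nCᵥΔT with Cᵥ = 5R/2 = 20.79 J/(mol·K).
ΔU = (2.57)(20.79)(886 − 650) = 12607 J.

Q ≈ 12600 J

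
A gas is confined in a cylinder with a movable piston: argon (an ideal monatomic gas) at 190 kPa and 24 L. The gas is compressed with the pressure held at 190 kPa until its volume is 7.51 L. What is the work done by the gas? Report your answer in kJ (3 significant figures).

Isobaric: W = P ΔV.
W = (190 kPa)(7.51 − 24 L) = (190)(-16.49) = -3133 J.

W ≈ -3.13 kJ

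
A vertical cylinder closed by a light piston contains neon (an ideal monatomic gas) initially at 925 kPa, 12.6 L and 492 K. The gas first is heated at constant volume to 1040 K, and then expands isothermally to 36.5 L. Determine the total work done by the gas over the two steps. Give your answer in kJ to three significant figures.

W_total ≈ 26.2 kJ

Step 1 (isochoric): W = 0 (constant volume).
After step 1: P = 1955 kPa (V unchanged).
Step 2 (isothermal): W = P₁V₁ ln(V₂/V₁) = (24637) ln(36.5/12.6) = 26204 J.
W_total = 0 + 26204 = 26204 J.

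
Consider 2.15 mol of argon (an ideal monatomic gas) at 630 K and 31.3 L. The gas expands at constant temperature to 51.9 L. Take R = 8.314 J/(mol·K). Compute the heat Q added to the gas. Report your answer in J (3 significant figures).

Isothermal ⇒ ΔU = 0, so Q = W = nRT ln(V₂/V₁).
Q = (2.15)(8.314)(630) ln(51.9/31.3) = 11261 × 0.5057 = 5695 J.

Q ≈ 5690 J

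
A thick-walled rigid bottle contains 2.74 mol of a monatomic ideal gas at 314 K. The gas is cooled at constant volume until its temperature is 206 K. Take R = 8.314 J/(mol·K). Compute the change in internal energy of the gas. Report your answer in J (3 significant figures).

Constant volume ⇒ W = 0, so Q = ΔU = nCᵥΔT with Cᵥ = 3R/2 = 12.47 J/(mol·K).
ΔU = (2.74)(12.47)(206 − 314) = -3690 J.

ΔU ≈ -3690 J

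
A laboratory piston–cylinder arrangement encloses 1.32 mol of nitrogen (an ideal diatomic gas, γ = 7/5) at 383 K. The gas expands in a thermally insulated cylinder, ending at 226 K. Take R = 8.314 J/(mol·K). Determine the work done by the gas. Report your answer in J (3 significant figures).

Adiabatic ⇒ Q = 0, so W_by = −ΔU = nCᵥ(T₁ − T₂).
Cᵥ = 5R/2 = 20.79 J/(mol·K).
W = (1.32)(20.79)(383 − 226) = 4307 J.

W ≈ 4310 J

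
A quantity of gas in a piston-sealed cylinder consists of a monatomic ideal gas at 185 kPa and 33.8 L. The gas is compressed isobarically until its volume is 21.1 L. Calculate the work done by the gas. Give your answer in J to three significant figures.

W ≈ -2350 J

Isobaric: W = P ΔV.
W = (185 kPa)(21.1 − 33.8 L) = (185)(-12.7) = -2349 J.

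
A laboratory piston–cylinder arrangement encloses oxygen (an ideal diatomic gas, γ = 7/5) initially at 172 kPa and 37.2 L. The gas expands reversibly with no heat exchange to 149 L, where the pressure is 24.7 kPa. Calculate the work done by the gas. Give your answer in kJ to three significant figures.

Adiabatic: W = (P₁V₁ − P₂V₂)/(γ − 1) with γ = 7/5.
P₁V₁ = 6398 J, P₂V₂ = 3680 J.
W = (6398 − 3680) / 0.4 = 6795 J.

W ≈ 6.80 kJ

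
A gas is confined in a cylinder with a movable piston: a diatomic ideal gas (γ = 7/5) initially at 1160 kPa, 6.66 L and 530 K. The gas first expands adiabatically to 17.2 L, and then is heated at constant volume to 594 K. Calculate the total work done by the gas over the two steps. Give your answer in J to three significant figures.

Step 1 (adiabatic): W = (P₁V₁ − P₂V₂)/(γ−1) = (7726 − 5286)/0.4 = 6100 J.
Step 2 (isochoric): W = 0 (constant volume).
W_total = 6100 + 0 = 6100 J.

W_total ≈ 6100 J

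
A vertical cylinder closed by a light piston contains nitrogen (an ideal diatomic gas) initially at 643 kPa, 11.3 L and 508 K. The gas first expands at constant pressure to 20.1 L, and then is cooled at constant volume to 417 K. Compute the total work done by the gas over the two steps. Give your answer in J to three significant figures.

W_total ≈ 5660 J

Step 1 (isobaric): W = PΔV = (643 kPa)(20.1 − 11.3 L) = 5658 J.
Step 2 (isochoric): W = 0 (constant volume).
W_total = 5658 + 0 = 5658 J.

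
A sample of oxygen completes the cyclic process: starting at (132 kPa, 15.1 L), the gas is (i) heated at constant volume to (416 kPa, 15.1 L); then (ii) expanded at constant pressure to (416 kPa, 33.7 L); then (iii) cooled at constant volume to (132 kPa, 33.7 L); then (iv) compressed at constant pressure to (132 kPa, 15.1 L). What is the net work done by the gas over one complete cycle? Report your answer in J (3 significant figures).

W_net ≈ 5280 J

Constant-volume legs do no work.
W(ii) = (416)(33.7 − 15.1) = 7738 J; W(iv) = (132)(15.1 − 33.7) = -2455 J.
W_net = 7738 − 2455 = 5282 J (the clockwise enclosed area).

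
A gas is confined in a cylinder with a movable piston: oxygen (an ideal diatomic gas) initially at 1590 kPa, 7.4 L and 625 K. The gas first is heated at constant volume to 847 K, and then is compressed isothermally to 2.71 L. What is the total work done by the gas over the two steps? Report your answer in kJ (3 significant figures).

Step 1 (isochoric): W = 0 (constant volume).
After step 1: P = 2155 kPa (V unchanged).
Step 2 (isothermal): W = P₁V₁ ln(V₂/V₁) = (15945) ln(2.71/7.4) = -16018 J.
W_total = 0 − 16018 = -16018 J.

W_total ≈ -16.0 kJ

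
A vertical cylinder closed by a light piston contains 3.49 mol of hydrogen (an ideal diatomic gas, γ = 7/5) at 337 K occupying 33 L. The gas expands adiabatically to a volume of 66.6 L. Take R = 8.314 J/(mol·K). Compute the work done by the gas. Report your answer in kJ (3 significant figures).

W ≈ 5.99 kJ

Adiabatic: TV^(γ−1) = const with γ = 7/5.
T₂ = T₁ (V₁/V₂)^(γ−1) = 337 × (33/66.6)^0.4 = 337 × 0.7551 = 254.5 K.
W_by = nCᵥ(T₁ − T₂) = (3.49)(20.79)(337 − 254.5) = 5986 J.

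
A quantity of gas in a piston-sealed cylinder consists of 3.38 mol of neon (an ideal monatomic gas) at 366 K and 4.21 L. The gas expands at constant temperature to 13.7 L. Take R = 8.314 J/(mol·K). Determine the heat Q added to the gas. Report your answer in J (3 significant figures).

Isothermal ⇒ ΔU = 0, so Q = W = nRT ln(V₂/V₁).
Q = (3.38)(8.314)(366) ln(13.7/4.21) = 10285 × 1.18 = 12136 J.

Q ≈ 12100 J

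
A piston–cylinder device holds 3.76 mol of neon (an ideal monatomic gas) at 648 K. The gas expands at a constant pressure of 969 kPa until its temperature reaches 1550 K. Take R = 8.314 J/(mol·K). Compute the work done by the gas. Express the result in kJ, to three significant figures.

Isobaric: W = P ΔV = nR ΔT.
W = (3.76)(8.314)(1550 − 648) = 28197 J.

W ≈ 28.2 kJ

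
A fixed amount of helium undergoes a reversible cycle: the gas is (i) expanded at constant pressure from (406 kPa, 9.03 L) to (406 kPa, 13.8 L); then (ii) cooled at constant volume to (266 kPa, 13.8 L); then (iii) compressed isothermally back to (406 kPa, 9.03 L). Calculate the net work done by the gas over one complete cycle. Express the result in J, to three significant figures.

Leg (i): W = PΔV = (406)(13.8 − 9.03) = 1937 J.
Leg (ii): W = 0.
Leg (iii): W = PᵢVᵢ ln(V_f/Vᵢ) = (3671) ln(9.03/13.8) = -1557 J.
W_net = 1937 − 1557 = 379.8 J.

W_net ≈ 380 J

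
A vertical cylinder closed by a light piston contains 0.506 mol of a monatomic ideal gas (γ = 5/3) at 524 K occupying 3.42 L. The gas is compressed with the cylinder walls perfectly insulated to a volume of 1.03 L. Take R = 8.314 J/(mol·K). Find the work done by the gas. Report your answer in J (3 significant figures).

W ≈ -4050 J

Adiabatic: TV^(γ−1) = const with γ = 5/3.
T₂ = T₁ (V₁/V₂)^(γ−1) = 524 × (3.42/1.03)^0.667 = 524 × 2.226 = 1166 K.
W_by = nCᵥ(T₁ − T₂) = (0.506)(12.47)(524 − 1166) = -4053 J.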